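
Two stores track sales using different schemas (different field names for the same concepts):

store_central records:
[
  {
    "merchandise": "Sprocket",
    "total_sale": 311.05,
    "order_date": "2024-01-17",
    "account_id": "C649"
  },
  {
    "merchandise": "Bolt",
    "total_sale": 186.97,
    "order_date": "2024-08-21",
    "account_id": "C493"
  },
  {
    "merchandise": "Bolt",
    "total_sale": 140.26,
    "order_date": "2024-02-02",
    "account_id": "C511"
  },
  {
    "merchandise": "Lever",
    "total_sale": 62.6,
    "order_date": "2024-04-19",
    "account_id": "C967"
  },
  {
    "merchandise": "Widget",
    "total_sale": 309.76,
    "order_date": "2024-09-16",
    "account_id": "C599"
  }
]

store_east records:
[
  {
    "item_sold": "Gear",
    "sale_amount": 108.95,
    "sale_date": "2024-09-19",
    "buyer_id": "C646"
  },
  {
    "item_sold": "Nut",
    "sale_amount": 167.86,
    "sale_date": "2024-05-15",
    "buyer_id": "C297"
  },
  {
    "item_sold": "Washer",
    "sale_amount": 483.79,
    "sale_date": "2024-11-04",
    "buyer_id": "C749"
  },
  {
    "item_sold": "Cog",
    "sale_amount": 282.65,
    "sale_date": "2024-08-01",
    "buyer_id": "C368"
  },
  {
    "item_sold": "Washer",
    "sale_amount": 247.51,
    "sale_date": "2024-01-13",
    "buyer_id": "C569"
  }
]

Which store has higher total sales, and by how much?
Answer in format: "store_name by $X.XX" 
store_east by $280.12

Schema mapping: "total_sale" (store_central) = "sale_amount" (store_east) = sale amount

Total for store_central: 1010.64
Total for store_east: 1290.76

Difference: |1010.64 - 1290.76| = 280.12
store_east has higher sales by $280.12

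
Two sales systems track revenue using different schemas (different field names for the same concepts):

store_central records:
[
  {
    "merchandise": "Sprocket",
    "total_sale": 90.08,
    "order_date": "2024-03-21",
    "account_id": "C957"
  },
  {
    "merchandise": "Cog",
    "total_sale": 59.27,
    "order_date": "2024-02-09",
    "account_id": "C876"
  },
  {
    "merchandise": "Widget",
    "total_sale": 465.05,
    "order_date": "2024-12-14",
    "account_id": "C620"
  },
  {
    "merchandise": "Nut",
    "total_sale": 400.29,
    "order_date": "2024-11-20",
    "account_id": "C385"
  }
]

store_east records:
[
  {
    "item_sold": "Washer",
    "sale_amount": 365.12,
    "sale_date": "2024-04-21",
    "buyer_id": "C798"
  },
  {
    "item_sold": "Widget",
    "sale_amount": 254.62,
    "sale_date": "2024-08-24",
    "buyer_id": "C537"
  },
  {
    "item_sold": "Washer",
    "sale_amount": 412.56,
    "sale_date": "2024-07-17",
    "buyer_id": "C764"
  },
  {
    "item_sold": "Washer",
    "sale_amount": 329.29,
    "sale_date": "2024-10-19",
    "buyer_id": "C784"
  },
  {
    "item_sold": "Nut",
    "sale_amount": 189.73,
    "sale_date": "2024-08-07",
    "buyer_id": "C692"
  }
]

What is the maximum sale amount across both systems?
465.05

Reconcile: "total_sale" (store_central) = "sale_amount" (store_east) = sale amount

Maximum in store_central: 465.05
Maximum in store_east: 412.56

Overall maximum: max(465.05, 412.56) = 465.05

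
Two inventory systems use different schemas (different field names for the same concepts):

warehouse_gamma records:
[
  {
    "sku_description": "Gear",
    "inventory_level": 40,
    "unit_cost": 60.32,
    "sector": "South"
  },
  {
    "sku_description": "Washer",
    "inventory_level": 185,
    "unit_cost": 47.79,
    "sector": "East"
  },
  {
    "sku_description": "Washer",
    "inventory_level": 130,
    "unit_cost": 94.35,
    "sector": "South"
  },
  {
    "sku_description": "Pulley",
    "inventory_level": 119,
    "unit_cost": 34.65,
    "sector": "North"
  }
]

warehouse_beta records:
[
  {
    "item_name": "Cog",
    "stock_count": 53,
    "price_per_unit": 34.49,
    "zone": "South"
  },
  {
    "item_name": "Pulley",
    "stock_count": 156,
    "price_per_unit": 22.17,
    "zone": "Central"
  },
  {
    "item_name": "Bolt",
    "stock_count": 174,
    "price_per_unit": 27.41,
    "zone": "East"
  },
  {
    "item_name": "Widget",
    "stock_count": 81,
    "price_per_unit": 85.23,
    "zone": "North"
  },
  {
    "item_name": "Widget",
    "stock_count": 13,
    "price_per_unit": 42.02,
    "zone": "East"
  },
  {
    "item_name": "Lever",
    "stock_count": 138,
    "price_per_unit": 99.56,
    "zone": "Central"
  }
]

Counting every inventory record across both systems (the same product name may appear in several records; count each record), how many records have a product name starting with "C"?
1

Schema mapping: "sku_description" (warehouse_gamma) = "item_name" (warehouse_beta) = product name

Records with product name starting with "C" in warehouse_gamma: 0
Records with product name starting with "C" in warehouse_beta: 1

Total: 0 + 1 = 1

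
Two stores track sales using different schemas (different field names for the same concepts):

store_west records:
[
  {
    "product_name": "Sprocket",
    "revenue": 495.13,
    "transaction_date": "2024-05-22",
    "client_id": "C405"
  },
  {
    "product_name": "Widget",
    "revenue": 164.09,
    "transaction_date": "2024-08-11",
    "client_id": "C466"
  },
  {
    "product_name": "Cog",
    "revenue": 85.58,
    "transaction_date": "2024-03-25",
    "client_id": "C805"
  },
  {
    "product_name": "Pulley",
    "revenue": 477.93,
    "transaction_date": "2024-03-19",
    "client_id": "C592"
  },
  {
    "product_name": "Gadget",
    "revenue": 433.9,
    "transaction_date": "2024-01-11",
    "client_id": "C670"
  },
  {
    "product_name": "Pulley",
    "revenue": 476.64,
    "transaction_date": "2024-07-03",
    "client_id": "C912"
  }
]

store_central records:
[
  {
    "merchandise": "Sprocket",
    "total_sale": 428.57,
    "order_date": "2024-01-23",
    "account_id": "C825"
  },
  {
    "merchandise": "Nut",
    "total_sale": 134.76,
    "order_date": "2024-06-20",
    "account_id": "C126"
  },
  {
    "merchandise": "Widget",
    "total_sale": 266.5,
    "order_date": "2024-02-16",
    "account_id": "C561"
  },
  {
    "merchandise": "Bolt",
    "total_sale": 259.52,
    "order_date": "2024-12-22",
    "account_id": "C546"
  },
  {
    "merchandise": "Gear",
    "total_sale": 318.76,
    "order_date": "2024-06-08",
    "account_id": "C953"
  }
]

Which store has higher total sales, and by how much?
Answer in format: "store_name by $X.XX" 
store_west by $725.16

Schema mapping: "revenue" (store_west) = "total_sale" (store_central) = sale amount

Total for store_west: 2133.27
Total for store_central: 1408.11

Difference: |2133.27 - 1408.11| = 725.16
store_west has higher sales by $725.16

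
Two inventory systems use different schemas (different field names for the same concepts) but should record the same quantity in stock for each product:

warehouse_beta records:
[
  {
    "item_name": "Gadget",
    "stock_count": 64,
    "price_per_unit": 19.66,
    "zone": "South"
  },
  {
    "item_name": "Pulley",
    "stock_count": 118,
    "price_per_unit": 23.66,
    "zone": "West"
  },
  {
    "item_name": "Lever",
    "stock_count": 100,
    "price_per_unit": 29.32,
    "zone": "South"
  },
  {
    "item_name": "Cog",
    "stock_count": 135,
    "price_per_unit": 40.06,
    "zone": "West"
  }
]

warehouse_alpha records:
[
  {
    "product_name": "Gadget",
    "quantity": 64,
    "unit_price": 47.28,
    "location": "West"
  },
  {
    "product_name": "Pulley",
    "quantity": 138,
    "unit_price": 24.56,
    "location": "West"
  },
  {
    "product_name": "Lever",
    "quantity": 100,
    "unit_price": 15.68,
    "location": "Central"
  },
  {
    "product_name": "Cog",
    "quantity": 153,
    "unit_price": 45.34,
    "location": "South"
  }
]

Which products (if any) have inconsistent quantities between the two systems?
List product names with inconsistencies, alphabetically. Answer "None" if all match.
Cog, Pulley

Schema mappings:
- "item_name" (warehouse_beta) = "product_name" (warehouse_alpha) = product name
- "stock_count" (warehouse_beta) = "quantity" (warehouse_alpha) = quantity

Comparison:
  Gadget: 64 vs 64 - MATCH
  Pulley: 118 vs 138 - MISMATCH
  Lever: 100 vs 100 - MATCH
  Cog: 135 vs 153 - MISMATCH

Products with inconsistencies: Cog, Pulley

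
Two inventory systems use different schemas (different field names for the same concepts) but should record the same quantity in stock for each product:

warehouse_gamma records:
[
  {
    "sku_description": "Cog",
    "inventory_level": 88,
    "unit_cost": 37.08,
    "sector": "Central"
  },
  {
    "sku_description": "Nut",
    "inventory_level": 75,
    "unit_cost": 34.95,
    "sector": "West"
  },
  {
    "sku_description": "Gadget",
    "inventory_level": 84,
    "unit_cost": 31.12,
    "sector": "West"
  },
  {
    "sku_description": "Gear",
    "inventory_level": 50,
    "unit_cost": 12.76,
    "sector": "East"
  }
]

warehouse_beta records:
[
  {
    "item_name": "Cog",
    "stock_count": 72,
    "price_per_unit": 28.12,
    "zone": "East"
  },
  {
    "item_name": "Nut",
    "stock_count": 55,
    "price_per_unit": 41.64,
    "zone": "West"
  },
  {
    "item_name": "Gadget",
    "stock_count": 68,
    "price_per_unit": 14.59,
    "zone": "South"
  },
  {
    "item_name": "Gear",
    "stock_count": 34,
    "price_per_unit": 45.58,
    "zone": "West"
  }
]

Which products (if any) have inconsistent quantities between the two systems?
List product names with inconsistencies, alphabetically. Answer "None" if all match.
Cog, Gadget, Gear, Nut

Schema mappings:
- "sku_description" (warehouse_gamma) = "item_name" (warehouse_beta) = product name
- "inventory_level" (warehouse_gamma) = "stock_count" (warehouse_beta) = quantity

Comparison:
  Cog: 88 vs 72 - MISMATCH
  Nut: 75 vs 55 - MISMATCH
  Gadget: 84 vs 68 - MISMATCH
  Gear: 50 vs 34 - MISMATCH

Products with inconsistencies: Cog, Gadget, Gear, Nut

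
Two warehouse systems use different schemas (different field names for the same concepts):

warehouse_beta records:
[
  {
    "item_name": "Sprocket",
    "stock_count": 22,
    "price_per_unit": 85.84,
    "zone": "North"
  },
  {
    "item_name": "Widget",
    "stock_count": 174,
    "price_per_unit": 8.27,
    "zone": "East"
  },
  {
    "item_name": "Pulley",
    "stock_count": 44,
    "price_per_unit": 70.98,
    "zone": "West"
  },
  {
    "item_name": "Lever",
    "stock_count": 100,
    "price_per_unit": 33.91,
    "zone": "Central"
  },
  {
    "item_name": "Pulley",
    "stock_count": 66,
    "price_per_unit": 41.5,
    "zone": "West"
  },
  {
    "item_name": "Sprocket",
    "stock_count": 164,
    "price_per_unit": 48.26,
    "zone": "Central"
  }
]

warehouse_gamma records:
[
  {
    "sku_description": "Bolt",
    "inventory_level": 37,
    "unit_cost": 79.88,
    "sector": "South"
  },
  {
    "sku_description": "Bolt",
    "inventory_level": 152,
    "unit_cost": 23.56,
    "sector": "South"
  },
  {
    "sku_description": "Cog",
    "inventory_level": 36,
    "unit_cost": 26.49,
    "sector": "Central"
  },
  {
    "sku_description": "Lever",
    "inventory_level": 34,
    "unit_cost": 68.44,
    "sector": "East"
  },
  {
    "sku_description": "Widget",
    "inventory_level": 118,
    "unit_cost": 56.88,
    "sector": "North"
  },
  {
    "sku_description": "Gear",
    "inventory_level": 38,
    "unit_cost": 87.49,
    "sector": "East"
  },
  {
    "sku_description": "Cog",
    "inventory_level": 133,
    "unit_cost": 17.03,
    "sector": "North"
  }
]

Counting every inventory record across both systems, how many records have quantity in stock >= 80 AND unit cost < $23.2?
2

Schema mappings:
- "stock_count" (warehouse_beta) = "inventory_level" (warehouse_gamma) = quantity
- "price_per_unit" (warehouse_beta) = "unit_cost" (warehouse_gamma) = unit cost

Records meeting both conditions in warehouse_beta: 1
Records meeting both conditions in warehouse_gamma: 1

Total: 1 + 1 = 2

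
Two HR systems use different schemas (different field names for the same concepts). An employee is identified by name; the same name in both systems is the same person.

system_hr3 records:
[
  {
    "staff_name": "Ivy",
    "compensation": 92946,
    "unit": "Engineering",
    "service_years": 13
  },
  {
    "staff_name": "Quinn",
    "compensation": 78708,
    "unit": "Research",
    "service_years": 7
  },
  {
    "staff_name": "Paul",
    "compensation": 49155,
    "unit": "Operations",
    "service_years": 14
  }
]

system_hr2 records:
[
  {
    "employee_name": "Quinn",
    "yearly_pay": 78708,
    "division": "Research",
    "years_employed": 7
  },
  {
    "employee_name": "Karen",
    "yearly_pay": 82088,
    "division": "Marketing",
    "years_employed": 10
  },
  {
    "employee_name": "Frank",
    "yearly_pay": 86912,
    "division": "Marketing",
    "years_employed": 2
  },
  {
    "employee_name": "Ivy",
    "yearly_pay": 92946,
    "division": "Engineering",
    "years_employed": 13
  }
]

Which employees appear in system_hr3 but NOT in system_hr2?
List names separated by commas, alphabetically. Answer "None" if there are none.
Paul

Schema mapping: "staff_name" (system_hr3) = "employee_name" (system_hr2) = employee name

Names in system_hr3: ['Ivy', 'Paul', 'Quinn']
Names in system_hr2: ['Frank', 'Ivy', 'Karen', 'Quinn']

In system_hr3 but not system_hr2: ['Paul']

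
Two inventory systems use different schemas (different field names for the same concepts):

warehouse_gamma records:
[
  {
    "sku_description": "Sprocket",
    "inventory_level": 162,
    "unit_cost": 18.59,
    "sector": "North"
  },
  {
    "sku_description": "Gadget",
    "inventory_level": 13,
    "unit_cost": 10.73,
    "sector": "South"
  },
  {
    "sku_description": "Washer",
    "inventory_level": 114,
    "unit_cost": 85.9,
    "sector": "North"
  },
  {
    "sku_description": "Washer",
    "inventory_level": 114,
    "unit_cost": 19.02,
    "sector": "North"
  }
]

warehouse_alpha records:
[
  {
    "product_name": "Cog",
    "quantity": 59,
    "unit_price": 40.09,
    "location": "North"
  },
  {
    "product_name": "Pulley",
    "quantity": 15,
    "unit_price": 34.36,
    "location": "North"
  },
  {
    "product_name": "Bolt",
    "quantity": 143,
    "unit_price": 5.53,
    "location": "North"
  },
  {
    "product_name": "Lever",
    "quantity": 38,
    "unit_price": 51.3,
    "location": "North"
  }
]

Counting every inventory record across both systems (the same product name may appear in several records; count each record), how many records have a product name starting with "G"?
1

Schema mapping: "sku_description" (warehouse_gamma) = "product_name" (warehouse_alpha) = product name

Records with product name starting with "G" in warehouse_gamma: 1
Records with product name starting with "G" in warehouse_alpha: 0

Total: 1 + 0 = 1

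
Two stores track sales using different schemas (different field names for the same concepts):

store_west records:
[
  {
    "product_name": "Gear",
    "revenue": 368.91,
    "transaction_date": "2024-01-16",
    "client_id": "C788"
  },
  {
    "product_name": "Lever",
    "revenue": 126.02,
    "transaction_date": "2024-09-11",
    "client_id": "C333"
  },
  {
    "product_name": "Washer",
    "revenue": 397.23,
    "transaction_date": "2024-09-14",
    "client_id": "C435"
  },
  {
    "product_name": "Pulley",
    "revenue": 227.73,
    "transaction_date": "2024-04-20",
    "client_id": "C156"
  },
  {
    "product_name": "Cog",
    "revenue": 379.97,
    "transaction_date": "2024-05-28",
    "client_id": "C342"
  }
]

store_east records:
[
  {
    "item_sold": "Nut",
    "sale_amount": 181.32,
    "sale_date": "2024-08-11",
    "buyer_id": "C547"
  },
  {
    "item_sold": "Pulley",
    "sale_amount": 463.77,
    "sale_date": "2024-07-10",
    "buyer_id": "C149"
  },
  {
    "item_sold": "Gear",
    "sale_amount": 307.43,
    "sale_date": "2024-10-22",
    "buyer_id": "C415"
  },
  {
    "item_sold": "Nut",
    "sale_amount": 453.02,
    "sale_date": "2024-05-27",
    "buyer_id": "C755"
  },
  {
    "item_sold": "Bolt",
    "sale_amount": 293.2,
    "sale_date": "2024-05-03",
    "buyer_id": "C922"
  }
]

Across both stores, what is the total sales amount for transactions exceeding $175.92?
3072.58

Schema mapping: "revenue" (store_west) = "sale_amount" (store_east) = sale amount

Sum of sales > $175.92 in store_west: 1373.84
Sum of sales > $175.92 in store_east: 1698.74

Total: 1373.84 + 1698.74 = 3072.58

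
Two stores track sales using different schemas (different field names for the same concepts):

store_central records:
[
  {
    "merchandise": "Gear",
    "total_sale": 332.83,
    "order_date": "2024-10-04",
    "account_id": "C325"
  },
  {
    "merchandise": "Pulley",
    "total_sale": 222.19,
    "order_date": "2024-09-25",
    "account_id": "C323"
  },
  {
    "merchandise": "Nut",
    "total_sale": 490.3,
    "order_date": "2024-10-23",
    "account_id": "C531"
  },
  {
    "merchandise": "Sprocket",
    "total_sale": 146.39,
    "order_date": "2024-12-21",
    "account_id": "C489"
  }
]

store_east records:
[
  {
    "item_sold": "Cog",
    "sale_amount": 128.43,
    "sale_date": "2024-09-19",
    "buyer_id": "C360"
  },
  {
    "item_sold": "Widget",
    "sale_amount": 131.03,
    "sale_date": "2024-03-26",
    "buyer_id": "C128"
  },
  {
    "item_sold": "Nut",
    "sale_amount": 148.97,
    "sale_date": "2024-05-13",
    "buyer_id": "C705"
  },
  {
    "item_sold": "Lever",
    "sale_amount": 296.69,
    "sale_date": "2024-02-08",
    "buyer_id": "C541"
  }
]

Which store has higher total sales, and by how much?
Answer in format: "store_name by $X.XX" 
store_central by $486.59

Schema mapping: "total_sale" (store_central) = "sale_amount" (store_east) = sale amount

Total for store_central: 1191.71
Total for store_east: 705.12

Difference: |1191.71 - 705.12| = 486.59
store_central has higher sales by $486.59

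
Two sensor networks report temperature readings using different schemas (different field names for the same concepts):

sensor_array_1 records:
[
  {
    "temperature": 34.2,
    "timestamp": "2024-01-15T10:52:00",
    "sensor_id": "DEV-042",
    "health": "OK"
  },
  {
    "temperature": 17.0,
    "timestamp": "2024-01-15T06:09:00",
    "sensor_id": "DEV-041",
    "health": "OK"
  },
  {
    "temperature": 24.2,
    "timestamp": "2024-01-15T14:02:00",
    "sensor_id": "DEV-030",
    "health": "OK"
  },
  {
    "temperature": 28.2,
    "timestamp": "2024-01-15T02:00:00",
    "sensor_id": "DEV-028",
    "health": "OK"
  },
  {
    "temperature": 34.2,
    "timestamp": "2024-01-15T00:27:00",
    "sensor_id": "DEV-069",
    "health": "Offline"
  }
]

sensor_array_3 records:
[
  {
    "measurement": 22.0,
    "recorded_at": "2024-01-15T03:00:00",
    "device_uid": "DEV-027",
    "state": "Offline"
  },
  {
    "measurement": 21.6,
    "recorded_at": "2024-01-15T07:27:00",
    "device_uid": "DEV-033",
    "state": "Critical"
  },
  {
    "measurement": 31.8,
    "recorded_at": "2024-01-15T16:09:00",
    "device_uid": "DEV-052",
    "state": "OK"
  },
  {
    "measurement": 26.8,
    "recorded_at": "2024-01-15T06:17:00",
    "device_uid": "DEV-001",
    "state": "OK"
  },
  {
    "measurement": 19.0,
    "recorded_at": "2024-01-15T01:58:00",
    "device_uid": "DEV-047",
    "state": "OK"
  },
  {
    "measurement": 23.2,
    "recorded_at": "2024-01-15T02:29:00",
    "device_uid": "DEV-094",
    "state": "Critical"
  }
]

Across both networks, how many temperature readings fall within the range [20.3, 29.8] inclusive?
6

Schema mapping: "temperature" (sensor_array_1) = "measurement" (sensor_array_3) = temperature

Readings in [20.3, 29.8] from sensor_array_1: 2
Readings in [20.3, 29.8] from sensor_array_3: 4

Total count: 2 + 4 = 6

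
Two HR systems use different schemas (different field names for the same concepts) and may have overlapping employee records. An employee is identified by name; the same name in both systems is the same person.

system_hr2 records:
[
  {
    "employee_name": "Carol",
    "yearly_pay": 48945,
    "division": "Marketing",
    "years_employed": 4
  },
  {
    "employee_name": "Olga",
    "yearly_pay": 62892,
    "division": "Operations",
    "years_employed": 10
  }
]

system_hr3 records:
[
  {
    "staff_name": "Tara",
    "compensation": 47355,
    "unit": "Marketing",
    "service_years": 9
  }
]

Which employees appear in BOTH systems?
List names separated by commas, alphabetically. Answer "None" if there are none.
None

Schema mapping: "employee_name" (system_hr2) = "staff_name" (system_hr3) = employee name

Names in system_hr2: ['Carol', 'Olga']
Names in system_hr3: ['Tara']

Intersection: None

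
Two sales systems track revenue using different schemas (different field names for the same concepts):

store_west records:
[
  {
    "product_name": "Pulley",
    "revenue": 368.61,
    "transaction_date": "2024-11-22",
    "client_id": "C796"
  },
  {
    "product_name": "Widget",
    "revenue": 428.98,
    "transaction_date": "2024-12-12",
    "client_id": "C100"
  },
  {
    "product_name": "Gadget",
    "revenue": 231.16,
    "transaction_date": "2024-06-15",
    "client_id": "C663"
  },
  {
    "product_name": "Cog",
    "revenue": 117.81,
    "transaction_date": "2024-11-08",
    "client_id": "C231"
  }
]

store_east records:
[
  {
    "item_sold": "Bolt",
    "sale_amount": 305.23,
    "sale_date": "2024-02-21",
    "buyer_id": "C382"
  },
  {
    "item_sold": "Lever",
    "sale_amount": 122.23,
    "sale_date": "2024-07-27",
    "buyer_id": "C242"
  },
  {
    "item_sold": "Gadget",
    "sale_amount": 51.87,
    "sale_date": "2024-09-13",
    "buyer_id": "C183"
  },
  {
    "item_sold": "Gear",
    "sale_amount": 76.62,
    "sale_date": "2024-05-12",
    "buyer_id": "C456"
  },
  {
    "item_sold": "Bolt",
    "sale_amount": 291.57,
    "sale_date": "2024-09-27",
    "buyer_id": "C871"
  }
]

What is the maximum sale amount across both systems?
428.98

Reconcile: "revenue" (store_west) = "sale_amount" (store_east) = sale amount

Maximum in store_west: 428.98
Maximum in store_east: 305.23

Overall maximum: max(428.98, 305.23) = 428.98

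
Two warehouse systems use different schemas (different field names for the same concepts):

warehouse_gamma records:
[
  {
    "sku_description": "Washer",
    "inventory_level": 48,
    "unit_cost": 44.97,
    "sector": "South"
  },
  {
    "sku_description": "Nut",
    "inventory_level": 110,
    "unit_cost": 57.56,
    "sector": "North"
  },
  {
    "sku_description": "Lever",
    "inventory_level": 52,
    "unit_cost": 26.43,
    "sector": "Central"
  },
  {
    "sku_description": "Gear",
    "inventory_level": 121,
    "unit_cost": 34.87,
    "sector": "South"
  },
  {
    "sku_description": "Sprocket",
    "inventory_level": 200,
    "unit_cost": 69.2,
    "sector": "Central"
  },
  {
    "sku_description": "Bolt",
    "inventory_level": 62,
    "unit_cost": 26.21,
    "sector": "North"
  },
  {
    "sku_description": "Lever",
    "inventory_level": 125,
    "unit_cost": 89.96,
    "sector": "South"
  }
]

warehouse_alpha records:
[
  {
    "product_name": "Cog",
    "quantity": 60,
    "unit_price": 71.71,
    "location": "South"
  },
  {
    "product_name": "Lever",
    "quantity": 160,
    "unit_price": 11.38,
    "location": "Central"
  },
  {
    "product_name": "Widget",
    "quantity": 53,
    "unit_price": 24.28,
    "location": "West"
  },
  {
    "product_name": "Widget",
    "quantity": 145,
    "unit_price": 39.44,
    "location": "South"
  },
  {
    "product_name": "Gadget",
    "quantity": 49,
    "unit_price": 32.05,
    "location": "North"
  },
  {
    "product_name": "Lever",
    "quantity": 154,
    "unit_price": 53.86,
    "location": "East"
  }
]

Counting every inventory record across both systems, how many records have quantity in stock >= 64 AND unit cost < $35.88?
2

Schema mappings:
- "inventory_level" (warehouse_gamma) = "quantity" (warehouse_alpha) = quantity
- "unit_cost" (warehouse_gamma) = "unit_price" (warehouse_alpha) = unit cost

Records meeting both conditions in warehouse_gamma: 1
Records meeting both conditions in warehouse_alpha: 1

Total: 1 + 1 = 2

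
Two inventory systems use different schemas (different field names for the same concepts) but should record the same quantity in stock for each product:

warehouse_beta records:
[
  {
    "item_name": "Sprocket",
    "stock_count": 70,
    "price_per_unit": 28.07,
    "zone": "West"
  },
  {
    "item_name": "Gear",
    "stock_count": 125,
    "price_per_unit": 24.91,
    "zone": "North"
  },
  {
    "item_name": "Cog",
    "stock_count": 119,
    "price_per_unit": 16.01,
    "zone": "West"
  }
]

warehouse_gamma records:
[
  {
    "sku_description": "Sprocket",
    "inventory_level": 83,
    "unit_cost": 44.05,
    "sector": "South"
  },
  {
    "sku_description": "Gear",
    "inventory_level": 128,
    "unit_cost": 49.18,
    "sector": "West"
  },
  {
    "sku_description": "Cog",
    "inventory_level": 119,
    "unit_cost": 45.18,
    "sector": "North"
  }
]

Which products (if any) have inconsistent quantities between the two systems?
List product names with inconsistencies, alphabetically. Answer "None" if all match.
Gear, Sprocket

Schema mappings:
- "item_name" (warehouse_beta) = "sku_description" (warehouse_gamma) = product name
- "stock_count" (warehouse_beta) = "inventory_level" (warehouse_gamma) = quantity

Comparison:
  Sprocket: 70 vs 83 - MISMATCH
  Gear: 125 vs 128 - MISMATCH
  Cog: 119 vs 119 - MATCH

Products with inconsistencies: Gear, Sprocket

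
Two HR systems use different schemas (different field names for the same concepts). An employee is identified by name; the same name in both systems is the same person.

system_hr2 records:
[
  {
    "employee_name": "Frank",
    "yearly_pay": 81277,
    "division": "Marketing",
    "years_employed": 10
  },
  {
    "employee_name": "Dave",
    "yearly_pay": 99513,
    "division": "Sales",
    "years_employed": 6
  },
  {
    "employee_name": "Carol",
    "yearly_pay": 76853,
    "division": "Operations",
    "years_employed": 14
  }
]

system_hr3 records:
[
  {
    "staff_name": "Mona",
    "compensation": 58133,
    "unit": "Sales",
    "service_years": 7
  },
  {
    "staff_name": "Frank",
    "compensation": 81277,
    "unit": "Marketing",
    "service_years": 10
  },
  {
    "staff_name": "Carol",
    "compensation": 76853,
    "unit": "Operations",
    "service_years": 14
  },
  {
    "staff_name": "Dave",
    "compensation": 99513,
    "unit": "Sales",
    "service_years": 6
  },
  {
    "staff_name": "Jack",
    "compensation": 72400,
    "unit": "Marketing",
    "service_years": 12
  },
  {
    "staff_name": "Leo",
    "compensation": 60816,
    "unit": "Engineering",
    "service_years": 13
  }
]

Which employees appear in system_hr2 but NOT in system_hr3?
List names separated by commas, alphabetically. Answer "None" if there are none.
None

Schema mapping: "employee_name" (system_hr2) = "staff_name" (system_hr3) = employee name

Names in system_hr2: ['Carol', 'Dave', 'Frank']
Names in system_hr3: ['Carol', 'Dave', 'Frank', 'Jack', 'Leo', 'Mona']

In system_hr2 but not system_hr3: None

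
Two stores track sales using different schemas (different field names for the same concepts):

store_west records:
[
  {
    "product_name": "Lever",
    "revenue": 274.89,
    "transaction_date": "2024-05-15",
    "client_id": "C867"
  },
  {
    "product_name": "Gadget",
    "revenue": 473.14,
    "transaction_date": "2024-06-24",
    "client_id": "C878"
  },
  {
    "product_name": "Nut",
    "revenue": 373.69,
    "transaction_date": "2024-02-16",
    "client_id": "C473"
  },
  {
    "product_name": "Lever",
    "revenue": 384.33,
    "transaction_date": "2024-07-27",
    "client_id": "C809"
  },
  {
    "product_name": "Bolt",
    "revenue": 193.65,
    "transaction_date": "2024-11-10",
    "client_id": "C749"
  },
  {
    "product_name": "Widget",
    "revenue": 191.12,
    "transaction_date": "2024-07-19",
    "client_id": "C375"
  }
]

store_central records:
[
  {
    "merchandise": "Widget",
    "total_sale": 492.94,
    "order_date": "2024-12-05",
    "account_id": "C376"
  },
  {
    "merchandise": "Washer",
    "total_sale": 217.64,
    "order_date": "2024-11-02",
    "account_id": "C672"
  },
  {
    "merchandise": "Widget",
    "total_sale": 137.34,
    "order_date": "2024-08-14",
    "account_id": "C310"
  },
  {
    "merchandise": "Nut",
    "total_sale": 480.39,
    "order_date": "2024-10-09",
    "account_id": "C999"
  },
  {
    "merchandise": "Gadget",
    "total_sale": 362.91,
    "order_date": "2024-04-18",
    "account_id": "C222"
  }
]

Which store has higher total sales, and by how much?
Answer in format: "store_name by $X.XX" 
store_west by $199.60

Schema mapping: "revenue" (store_west) = "total_sale" (store_central) = sale amount

Total for store_west: 1890.82
Total for store_central: 1691.22

Difference: |1890.82 - 1691.22| = 199.60
store_west has higher sales by $199.60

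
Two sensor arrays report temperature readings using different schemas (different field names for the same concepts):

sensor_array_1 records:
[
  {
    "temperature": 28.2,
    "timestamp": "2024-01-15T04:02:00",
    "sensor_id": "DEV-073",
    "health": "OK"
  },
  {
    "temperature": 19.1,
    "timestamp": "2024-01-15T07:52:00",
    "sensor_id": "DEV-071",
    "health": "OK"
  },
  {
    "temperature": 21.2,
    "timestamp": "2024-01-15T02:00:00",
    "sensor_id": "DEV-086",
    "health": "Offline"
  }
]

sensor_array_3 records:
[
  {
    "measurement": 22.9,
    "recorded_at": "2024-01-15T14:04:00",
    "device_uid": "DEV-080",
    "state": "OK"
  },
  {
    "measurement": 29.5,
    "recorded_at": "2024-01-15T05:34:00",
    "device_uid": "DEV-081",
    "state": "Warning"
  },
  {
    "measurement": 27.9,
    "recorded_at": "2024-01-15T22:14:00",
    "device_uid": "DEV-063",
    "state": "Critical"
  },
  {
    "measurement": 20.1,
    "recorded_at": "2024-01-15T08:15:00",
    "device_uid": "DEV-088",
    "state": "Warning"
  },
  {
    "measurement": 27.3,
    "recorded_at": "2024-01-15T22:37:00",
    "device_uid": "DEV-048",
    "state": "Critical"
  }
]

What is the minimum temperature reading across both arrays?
19.1

Schema mapping: "temperature" (sensor_array_1) = "measurement" (sensor_array_3) = temperature reading

Minimum in sensor_array_1: 19.1
Minimum in sensor_array_3: 20.1

Overall minimum: min(19.1, 20.1) = 19.1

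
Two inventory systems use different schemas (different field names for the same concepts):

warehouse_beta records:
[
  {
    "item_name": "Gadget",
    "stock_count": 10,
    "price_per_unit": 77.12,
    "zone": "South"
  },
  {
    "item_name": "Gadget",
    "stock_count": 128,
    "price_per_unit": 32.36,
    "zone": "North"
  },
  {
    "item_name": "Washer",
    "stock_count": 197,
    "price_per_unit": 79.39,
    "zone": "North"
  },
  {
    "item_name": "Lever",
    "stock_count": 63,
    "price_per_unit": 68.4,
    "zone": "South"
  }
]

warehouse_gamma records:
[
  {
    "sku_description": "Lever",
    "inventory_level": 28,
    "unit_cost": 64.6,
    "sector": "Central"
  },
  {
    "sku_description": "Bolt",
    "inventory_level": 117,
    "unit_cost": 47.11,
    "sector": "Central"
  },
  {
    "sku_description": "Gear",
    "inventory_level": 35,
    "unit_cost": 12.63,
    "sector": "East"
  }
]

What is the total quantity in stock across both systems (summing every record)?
578

To reconcile these schemas, identify the field holding the quantity in stock in each system:
1. In warehouse_beta it is "stock_count"
2. In warehouse_gamma it is "inventory_level"

From warehouse_beta: 10 + 128 + 197 + 63 = 398
From warehouse_gamma: 28 + 117 + 35 = 180

Total: 398 + 180 = 578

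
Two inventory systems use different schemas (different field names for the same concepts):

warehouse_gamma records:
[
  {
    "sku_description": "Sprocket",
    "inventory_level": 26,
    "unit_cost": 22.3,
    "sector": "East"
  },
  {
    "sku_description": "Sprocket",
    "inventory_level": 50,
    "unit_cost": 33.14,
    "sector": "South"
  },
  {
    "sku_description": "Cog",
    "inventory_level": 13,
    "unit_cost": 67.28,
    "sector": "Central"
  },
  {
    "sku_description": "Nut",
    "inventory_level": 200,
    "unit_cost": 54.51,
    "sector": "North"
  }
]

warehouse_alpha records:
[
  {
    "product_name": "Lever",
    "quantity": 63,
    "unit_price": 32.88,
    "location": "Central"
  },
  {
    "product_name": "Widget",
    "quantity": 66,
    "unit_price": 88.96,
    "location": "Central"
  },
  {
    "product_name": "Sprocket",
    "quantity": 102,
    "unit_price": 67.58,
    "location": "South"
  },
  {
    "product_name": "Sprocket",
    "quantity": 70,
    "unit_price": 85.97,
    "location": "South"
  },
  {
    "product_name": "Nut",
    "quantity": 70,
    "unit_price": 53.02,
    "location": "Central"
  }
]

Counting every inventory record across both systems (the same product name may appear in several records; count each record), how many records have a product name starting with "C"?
1

Schema mapping: "sku_description" (warehouse_gamma) = "product_name" (warehouse_alpha) = product name

Records with product name starting with "C" in warehouse_gamma: 1
Records with product name starting with "C" in warehouse_alpha: 0

Total: 1 + 0 = 1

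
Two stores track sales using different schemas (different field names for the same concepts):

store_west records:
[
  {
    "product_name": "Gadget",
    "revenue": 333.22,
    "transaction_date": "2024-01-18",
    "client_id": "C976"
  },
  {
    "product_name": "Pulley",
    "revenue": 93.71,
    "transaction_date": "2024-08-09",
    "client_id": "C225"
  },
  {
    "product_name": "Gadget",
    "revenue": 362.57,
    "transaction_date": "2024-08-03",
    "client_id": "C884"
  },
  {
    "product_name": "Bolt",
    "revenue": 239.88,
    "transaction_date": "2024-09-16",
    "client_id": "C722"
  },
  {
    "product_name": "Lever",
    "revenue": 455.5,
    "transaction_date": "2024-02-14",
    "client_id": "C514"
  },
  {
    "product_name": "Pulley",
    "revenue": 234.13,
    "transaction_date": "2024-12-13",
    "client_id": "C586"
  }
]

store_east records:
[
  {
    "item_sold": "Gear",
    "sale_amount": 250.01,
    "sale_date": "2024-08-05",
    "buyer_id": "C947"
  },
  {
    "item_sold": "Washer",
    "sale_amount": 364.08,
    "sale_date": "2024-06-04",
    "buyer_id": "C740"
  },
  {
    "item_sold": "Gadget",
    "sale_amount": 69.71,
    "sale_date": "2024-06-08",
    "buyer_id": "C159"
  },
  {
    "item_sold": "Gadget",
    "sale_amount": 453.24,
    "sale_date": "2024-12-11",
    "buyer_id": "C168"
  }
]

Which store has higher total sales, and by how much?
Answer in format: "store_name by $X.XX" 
store_west by $581.97

Schema mapping: "revenue" (store_west) = "sale_amount" (store_east) = sale amount

Total for store_west: 1719.01
Total for store_east: 1137.04

Difference: |1719.01 - 1137.04| = 581.97
store_west has higher sales by $581.97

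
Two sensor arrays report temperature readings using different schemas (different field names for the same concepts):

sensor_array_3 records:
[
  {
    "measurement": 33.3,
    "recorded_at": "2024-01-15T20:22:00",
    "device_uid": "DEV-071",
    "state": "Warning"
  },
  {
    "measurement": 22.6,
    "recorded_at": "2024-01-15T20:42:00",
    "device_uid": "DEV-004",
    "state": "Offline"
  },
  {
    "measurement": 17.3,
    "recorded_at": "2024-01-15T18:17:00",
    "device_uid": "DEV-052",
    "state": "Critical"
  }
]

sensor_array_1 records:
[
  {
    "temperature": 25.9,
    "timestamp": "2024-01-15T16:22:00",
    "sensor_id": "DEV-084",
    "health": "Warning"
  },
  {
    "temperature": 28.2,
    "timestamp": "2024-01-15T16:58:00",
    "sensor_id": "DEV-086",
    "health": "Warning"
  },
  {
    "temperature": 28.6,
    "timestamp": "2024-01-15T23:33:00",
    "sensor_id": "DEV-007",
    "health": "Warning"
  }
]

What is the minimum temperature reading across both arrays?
17.3

Schema mapping: "measurement" (sensor_array_3) = "temperature" (sensor_array_1) = temperature reading

Minimum in sensor_array_3: 17.3
Minimum in sensor_array_1: 25.9

Overall minimum: min(17.3, 25.9) = 17.3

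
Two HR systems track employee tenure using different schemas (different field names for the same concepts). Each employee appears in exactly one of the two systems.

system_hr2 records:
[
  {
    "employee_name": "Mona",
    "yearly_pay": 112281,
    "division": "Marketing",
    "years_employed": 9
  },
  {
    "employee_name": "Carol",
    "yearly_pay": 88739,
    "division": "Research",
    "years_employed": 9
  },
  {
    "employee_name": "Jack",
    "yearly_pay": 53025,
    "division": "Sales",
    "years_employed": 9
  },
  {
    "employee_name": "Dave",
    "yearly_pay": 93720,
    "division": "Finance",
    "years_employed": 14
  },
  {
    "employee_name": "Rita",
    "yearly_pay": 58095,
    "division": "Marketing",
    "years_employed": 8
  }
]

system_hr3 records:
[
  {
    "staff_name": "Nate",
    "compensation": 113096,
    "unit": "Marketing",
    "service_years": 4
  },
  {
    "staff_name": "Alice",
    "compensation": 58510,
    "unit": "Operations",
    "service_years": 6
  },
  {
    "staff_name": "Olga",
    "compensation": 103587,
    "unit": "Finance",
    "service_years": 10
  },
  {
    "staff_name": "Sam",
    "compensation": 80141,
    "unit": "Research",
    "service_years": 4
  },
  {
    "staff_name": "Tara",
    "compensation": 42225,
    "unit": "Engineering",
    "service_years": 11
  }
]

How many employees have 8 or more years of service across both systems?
7

Reconcile schemas: "years_employed" (system_hr2) = "service_years" (system_hr3) = years of service

From system_hr2: 5 employees with >= 8 years
From system_hr3: 2 employees with >= 8 years

Total: 5 + 2 = 7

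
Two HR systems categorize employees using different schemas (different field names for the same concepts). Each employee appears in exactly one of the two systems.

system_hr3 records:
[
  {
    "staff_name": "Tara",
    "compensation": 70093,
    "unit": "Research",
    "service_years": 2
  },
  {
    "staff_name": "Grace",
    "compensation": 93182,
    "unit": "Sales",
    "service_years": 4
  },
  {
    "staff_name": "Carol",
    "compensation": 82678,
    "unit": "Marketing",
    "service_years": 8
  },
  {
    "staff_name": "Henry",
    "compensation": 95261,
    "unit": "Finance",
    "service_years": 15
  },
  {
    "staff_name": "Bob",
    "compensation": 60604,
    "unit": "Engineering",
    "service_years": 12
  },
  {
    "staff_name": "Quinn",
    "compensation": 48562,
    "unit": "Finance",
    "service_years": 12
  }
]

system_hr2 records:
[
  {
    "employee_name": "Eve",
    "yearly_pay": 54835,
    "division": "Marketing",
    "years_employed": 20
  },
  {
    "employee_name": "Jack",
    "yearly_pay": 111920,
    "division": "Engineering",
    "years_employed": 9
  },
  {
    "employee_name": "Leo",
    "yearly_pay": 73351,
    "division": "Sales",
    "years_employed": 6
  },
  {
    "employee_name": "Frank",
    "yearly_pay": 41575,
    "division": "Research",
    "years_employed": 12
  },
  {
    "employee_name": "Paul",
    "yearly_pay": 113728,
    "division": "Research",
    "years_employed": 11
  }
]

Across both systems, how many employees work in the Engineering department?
2

Schema mapping: "unit" (system_hr3) = "division" (system_hr2) = department

Engineering employees in system_hr3: 1
Engineering employees in system_hr2: 1

Total in Engineering: 1 + 1 = 2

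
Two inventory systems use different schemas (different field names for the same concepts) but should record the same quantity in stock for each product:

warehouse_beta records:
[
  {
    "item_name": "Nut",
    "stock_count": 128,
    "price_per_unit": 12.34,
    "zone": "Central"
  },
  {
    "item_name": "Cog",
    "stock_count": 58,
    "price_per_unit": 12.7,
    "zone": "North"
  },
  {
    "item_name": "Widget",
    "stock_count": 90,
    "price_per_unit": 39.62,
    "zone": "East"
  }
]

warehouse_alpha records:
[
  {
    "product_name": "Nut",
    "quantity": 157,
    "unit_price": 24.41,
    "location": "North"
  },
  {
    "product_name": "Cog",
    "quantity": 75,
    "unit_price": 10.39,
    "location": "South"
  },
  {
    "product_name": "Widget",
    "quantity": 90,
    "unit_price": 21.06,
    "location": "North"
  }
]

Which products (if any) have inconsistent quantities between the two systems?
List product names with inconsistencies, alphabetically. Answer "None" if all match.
Cog, Nut

Schema mappings:
- "item_name" (warehouse_beta) = "product_name" (warehouse_alpha) = product name
- "stock_count" (warehouse_beta) = "quantity" (warehouse_alpha) = quantity

Comparison:
  Nut: 128 vs 157 - MISMATCH
  Cog: 58 vs 75 - MISMATCH
  Widget: 90 vs 90 - MATCH

Products with inconsistencies: Cog, Nut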